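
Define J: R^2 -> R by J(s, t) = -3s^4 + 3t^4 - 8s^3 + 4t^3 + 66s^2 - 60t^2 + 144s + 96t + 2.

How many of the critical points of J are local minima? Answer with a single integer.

J separates as a function of s plus a function of t, so ∇J=0 decouples.
∂J/∂s = -12(s - 3)(s + 1)(s + 4) = 0 at s ∈ {-4, -1, 3}; ∂J/∂t = 12(t - 2)(t - 1)(t + 4) = 0 at t ∈ {-4, 1, 2}.
The Hessian is diagonal: diag(J_ss, J_tt). Second derivatives: J_ss(-4)=-252, J_ss(-1)=144, J_ss(3)=-336; J_tt(-4)=360, J_tt(1)=-60, J_tt(2)=72.
Local minima occur where both diagonal entries positive: (-1, -4), (-1, 2). Count: 2.

2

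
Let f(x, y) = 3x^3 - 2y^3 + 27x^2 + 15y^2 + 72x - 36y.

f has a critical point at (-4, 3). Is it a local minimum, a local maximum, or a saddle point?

The mixed partial ∂²f/∂x∂y is 0, so the Hessian at any point is diag(f_xx, f_yy) = diag(18(x + 3), 6(-2y + 5)).
At (-4, 3): H = diag(-18, -6).
Both eigenvalues are negative, so H is negative definite: a local maximum.

local maximum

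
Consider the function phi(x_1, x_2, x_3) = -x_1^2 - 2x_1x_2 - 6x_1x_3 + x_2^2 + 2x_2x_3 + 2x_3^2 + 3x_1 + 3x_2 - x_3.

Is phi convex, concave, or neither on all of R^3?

neither

phi is quadratic, so its Hessian is the constant matrix H = [[-2, -2, -6], [-2, 2, 2], [-6, 2, 4]].
Leading principal minors: -2, -8, -48.
Neither pattern holds ⇒ H is indefinite ⇒ neither convex nor concave.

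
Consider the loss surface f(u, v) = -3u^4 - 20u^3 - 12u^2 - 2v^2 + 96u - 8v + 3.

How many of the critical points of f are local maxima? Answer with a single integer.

f separates as a function of u plus a function of v, so ∇f=0 decouples.
∂f/∂u = -12(u - 1)(u + 2)(u + 4) = 0 at u ∈ {-4, -2, 1}; ∂f/∂v = -4(v + 2) = 0 at v ∈ {-2}.
The Hessian is diagonal: diag(f_uu, f_vv). Second derivatives: f_uu(-4)=-120, f_uu(-2)=72, f_uu(1)=-180; f_vv(-2)=-4.
Local maxima occur where both diagonal entries negative: (-4, -2), (1, -2). Count: 2.

2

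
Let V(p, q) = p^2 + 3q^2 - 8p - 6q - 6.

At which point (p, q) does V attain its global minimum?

V(p,q) separates as A(p) + B(q) − 6, so its minimum is min A + min B − 6.
A'(p) = 2p - 8 vanishes at p ∈ {4}; B'(q) = 6q - 6 vanishes at q ∈ {1}.
Local minima of A (where A''>0): A(4)=-16. Local minima of B: B(1)=-3.
So the global minimum of V is A(4) + B(1) − 6 = -16 − 3 − 6 = -25, attained at (4, 1).

(4, 1)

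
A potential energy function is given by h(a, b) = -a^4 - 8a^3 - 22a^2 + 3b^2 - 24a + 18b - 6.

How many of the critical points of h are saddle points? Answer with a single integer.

h separates as a function of a plus a function of b, so ∇h=0 decouples.
∂h/∂a = -4(a + 1)(a + 2)(a + 3) = 0 at a ∈ {-3, -2, -1}; ∂h/∂b = 6(b + 3) = 0 at b ∈ {-3}.
The Hessian is diagonal: diag(h_aa, h_bb). Second derivatives: h_aa(-3)=-8, h_aa(-2)=4, h_aa(-1)=-8; h_bb(-3)=6.
Saddle points occur where the two diagonal entries have opposite signs: (-3, -3), (-1, -3). Count: 2.

2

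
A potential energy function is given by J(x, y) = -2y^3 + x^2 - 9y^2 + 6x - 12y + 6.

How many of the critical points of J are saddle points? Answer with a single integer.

1

J separates as a function of x plus a function of y, so ∇J=0 decouples.
∂J/∂x = 2(x + 3) = 0 at x ∈ {-3}; ∂J/∂y = -6(y + 1)(y + 2) = 0 at y ∈ {-2, -1}.
The Hessian is diagonal: diag(J_xx, J_yy). Second derivatives: J_xx(-3)=2; J_yy(-2)=6, J_yy(-1)=-6.
Saddle points occur where the two diagonal entries have opposite signs: (-3, -1). Count: 1.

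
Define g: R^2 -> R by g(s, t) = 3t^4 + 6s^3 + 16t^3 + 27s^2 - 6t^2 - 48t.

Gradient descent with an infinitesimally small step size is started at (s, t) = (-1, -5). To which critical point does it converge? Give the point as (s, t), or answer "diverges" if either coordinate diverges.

g is separable, so gradient descent decouples: s follows -∂g/∂s, t follows -∂g/∂t.
∂g/∂s = 18s(s + 3); at s=-1 this is -36, so s increases.
∂g/∂t = 12(t - 1)(t + 1)(t + 4); at t=-5 this is -288, so t increases.
s converges to its nearest critical value 0 (a local min of the s-part); t converges to -4. The iterate converges to (0, -4).

(0, -4)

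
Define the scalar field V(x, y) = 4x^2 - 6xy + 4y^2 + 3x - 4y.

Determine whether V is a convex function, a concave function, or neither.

V is quadratic, so its Hessian is the constant matrix H = [[8, -6], [-6, 8]].
det(H) = 28, tr(H) = 16.
det(H) > 0 and tr(H) > 0, so H is positive definite everywhere: convex.

convex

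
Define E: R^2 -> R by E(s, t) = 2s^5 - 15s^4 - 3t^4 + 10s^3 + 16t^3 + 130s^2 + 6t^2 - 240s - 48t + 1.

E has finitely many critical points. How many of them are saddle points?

6

E separates as a function of s plus a function of t, so ∇E=0 decouples.
∂E/∂s = 10(s - 4)(s - 3)(s - 1)(s + 2) = 0 at s ∈ {-2, 1, 3, 4}; ∂E/∂t = -12(t - 4)(t - 1)(t + 1) = 0 at t ∈ {-1, 1, 4}.
The Hessian is diagonal: diag(E_ss, E_tt). Second derivatives: E_ss(-2)=-900, E_ss(1)=180, E_ss(3)=-100, E_ss(4)=180; E_tt(-1)=-120, E_tt(1)=72, E_tt(4)=-180.
Saddle points occur where the two diagonal entries have opposite signs: (-2, 1), (1, -1), (1, 4), (3, 1), (4, -1), (4, 4). Count: 6.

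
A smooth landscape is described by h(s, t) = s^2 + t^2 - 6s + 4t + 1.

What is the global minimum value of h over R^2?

-12

h(s,t) separates as P(s) + Q(t) + 1, so its minimum is min P + min Q + 1.
P'(s) = 2s - 6 vanishes at s ∈ {3}; Q'(t) = 2(t + 2) vanishes at t ∈ {-2}.
Local minima of P (where P''>0): P(3)=-9. Local minima of Q: Q(-2)=-4.
So the global minimum of h is P(3) + Q(-2) + 1 = -9 − 4 + 1 = -12, attained at (3, -2).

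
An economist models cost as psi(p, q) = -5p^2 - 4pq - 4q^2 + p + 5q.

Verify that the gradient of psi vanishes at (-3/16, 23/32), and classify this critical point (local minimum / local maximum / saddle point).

local maximum

∇psi = (-10p - 4q + 1, -4p - 8q + 5); substituting (-3/16, 23/32) gives ∇psi = (0, 0), so (-3/16, 23/32) is indeed a critical point.
The Hessian of psi is constant: H = [[-10, -4], [-4, -8]].
det(H) = (-10)·(-8) − (-4)² = 64.
det(H) > 0 and tr(H) = -18 < 0, so H is negative definite and the point is a local maximum.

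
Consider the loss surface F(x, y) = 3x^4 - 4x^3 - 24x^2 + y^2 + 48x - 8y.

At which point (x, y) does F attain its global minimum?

F(x,y) separates as P(x) + Q(y), so its minimum is min P + min Q.
P'(x) = 12(x - 2)(x - 1)(x + 2) vanishes at x ∈ {-2, 1, 2}; Q'(y) = 2y - 8 vanishes at y ∈ {4}.
Local minima of P (where P''>0): P(-2)=-112, P(2)=16. Local minima of Q: Q(4)=-16.
So the global minimum of F is P(-2) + Q(4) = -112 − 16 = -128, attained at (-2, 4).

(-2, 4)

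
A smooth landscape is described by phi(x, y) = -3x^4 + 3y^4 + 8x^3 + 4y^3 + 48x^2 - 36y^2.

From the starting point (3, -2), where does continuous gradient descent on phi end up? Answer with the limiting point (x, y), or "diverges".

phi is separable, so gradient descent decouples: x follows -∂phi/∂x, y follows -∂phi/∂y.
∂phi/∂x = -12x(x - 4)(x + 2); at x=3 this is 180, so x decreases.
∂phi/∂y = 12y(y - 2)(y + 3); at y=-2 this is 96, so y decreases.
x converges to its nearest critical value 0 (a local min of the x-part); y converges to -3. The iterate converges to (0, -3).

(0, -3)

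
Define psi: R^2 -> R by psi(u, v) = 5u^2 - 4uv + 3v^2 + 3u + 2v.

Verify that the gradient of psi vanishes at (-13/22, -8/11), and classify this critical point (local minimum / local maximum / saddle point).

∇psi = (10u - 4v + 3, -4u + 6v + 2); substituting (-13/22, -8/11) gives ∇psi = (0, 0), so (-13/22, -8/11) is indeed a critical point.
The Hessian of psi is constant: H = [[10, -4], [-4, 6]].
det(H) = 10·6 − (-4)² = 44.
det(H) > 0 and tr(H) = 16 > 0, so H is positive definite and the point is a local minimum.

local minimum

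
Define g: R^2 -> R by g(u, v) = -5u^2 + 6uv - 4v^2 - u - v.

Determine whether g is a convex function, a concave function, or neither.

concave

g is quadratic, so its Hessian is the constant matrix H = [[-10, 6], [6, -8]].
det(H) = 44, tr(H) = -18.
det(H) > 0 and tr(H) < 0, so H is negative definite everywhere: concave.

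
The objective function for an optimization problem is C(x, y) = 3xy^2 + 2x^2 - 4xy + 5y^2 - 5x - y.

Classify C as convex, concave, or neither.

The term 3xy^2 is cubic, so the Hessian is not constant.
∂²C/∂y² = 6x + 10, which takes both signs as x varies (negative for sufficiently negative x). A diagonal entry of the Hessian changing sign means the Hessian is neither positive- nor negative-semidefinite on all of R^2.

neither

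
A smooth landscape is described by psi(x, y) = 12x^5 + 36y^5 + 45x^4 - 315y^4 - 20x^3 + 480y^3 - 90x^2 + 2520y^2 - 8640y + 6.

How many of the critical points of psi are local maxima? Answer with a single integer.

4

psi separates as a function of x plus a function of y, so ∇psi=0 decouples.
∂psi/∂x = 60x(x - 1)(x + 1)(x + 3) = 0 at x ∈ {-3, -1, 0, 1}; ∂psi/∂y = 180(y - 4)(y - 3)(y - 2)(y + 2) = 0 at y ∈ {-2, 2, 3, 4}.
The Hessian is diagonal: diag(psi_xx, psi_yy). Second derivatives: psi_xx(-3)=-1440, psi_xx(-1)=240, psi_xx(0)=-180, psi_xx(1)=480; psi_yy(-2)=-21600, psi_yy(2)=1440, psi_yy(3)=-900, psi_yy(4)=2160.
Local maxima occur where both diagonal entries negative: (-3, -2), (-3, 3), (0, -2), (0, 3). Count: 4.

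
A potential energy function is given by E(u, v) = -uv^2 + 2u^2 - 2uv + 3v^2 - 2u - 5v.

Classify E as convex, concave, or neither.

neither

The term -uv^2 is cubic, so the Hessian is not constant.
∂²E/∂v² = -2u + 6, which takes both signs as u varies (negative for sufficiently large u). A diagonal entry of the Hessian changing sign means the Hessian is neither positive- nor negative-semidefinite on all of R^2.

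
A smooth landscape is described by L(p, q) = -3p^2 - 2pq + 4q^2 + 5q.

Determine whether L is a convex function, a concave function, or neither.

neither

L is quadratic, so its Hessian is the constant matrix H = [[-6, -2], [-2, 8]].
det(H) = -52, tr(H) = 2.
det(H) < 0, so H is indefinite: neither convex nor concave.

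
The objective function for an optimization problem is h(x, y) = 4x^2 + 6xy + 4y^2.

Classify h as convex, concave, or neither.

h is quadratic, so its Hessian is the constant matrix H = [[8, 6], [6, 8]].
det(H) = 28, tr(H) = 16.
det(H) > 0 and tr(H) > 0, so H is positive definite everywhere: convex.

convex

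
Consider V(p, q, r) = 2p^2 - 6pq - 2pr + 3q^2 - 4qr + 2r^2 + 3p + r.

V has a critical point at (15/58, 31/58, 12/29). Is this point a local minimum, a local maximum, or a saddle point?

saddle point

The Hessian is constant: H = [[4, -6, -2], [-6, 6, -4], [-2, -4, 4]].
Leading principal minors: Δ₁ = 4, Δ₂ = -12, Δ₃ = -232.
The minors fit neither the all-positive nor the alternating-sign pattern, so H is indefinite: a saddle point.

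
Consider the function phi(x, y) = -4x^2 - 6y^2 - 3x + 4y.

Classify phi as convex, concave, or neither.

phi is quadratic, so its Hessian is the constant matrix H = [[-8, 0], [0, -12]].
det(H) = 96, tr(H) = -20.
det(H) > 0 and tr(H) < 0, so H is negative definite everywhere: concave.

concave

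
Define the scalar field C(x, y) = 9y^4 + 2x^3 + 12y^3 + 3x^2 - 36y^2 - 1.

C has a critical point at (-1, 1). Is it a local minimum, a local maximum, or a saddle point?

saddle point

The mixed partial ∂²C/∂x∂y is 0, so the Hessian at any point is diag(C_xx, C_yy) = diag(6(2x + 1), 36(3y^2 + 2y - 2)).
At (-1, 1): H = diag(-6, 108).
The eigenvalues have opposite signs, so H is indefinite: a saddle point.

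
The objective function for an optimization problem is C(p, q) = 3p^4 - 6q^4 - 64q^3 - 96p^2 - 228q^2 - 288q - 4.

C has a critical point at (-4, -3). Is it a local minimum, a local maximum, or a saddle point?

The mixed partial ∂²C/∂p∂q is 0, so the Hessian at any point is diag(C_pp, C_qq) = diag(12(3p^2 - 16), -24(3q^2 + 16q + 19)).
At (-4, -3): H = diag(384, 48).
Both eigenvalues are positive, so H is positive definite: a local minimum.

local minimum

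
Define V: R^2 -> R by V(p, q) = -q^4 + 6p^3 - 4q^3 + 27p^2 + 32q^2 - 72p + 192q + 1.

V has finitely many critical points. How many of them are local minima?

V separates as a function of p plus a function of q, so ∇V=0 decouples.
∂V/∂p = 18(p - 1)(p + 4) = 0 at p ∈ {-4, 1}; ∂V/∂q = -4(q - 4)(q + 3)(q + 4) = 0 at q ∈ {-4, -3, 4}.
The Hessian is diagonal: diag(V_pp, V_qq). Second derivatives: V_pp(-4)=-90, V_pp(1)=90; V_qq(-4)=-32, V_qq(-3)=28, V_qq(4)=-224.
Local minima occur where both diagonal entries positive: (1, -3). Count: 1.

1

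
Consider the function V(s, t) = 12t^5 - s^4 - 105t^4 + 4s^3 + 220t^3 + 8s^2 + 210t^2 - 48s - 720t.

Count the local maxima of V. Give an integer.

V separates as a function of s plus a function of t, so ∇V=0 decouples.
∂V/∂s = -4(s - 3)(s - 2)(s + 2) = 0 at s ∈ {-2, 2, 3}; ∂V/∂t = 60(t - 4)(t - 3)(t - 1)(t + 1) = 0 at t ∈ {-1, 1, 3, 4}.
The Hessian is diagonal: diag(V_ss, V_tt). Second derivatives: V_ss(-2)=-80, V_ss(2)=16, V_ss(3)=-20; V_tt(-1)=-2400, V_tt(1)=720, V_tt(3)=-480, V_tt(4)=900.
Local maxima occur where both diagonal entries negative: (-2, -1), (-2, 3), (3, -1), (3, 3). Count: 4.

4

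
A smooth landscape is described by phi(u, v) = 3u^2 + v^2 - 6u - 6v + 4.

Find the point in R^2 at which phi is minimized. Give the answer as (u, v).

phi(u,v) separates as P(u) + Q(v) + 4, so its minimum is min P + min Q + 4.
P'(u) = 6u - 6 vanishes at u ∈ {1}; Q'(v) = 2v - 6 vanishes at v ∈ {3}.
Local minima of P (where P''>0): P(1)=-3. Local minima of Q: Q(3)=-9.
So the global minimum of phi is P(1) + Q(3) + 4 = -3 − 9 + 4 = -8, attained at (1, 3).

(1, 3)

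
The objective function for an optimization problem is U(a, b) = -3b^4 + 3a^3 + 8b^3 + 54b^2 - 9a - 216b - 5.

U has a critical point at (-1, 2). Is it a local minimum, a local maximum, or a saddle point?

saddle point

The mixed partial ∂²U/∂a∂b is 0, so the Hessian at any point is diag(U_aa, U_bb) = diag(18a, 12(-3b^2 + 4b + 9)).
At (-1, 2): H = diag(-18, 60).
The eigenvalues have opposite signs, so H is indefinite: a saddle point.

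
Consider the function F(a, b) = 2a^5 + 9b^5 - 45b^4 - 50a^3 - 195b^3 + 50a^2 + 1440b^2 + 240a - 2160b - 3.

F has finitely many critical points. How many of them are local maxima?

4

F separates as a function of a plus a function of b, so ∇F=0 decouples.
∂F/∂a = 10(a - 3)(a - 2)(a + 1)(a + 4) = 0 at a ∈ {-4, -1, 2, 3}; ∂F/∂b = 45(b - 4)(b - 3)(b - 1)(b + 4) = 0 at b ∈ {-4, 1, 3, 4}.
The Hessian is diagonal: diag(F_aa, F_bb). Second derivatives: F_aa(-4)=-1260, F_aa(-1)=360, F_aa(2)=-180, F_aa(3)=280; F_bb(-4)=-12600, F_bb(1)=1350, F_bb(3)=-630, F_bb(4)=1080.
Local maxima occur where both diagonal entries negative: (-4, -4), (-4, 3), (2, -4), (2, 3). Count: 4.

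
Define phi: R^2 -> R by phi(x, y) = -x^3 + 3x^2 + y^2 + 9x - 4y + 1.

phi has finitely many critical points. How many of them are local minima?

1

phi separates as a function of x plus a function of y, so ∇phi=0 decouples.
∂phi/∂x = -3(x - 3)(x + 1) = 0 at x ∈ {-1, 3}; ∂phi/∂y = 2(y - 2) = 0 at y ∈ {2}.
The Hessian is diagonal: diag(phi_xx, phi_yy). Second derivatives: phi_xx(-1)=12, phi_xx(3)=-12; phi_yy(2)=2.
Local minima occur where both diagonal entries positive: (-1, 2). Count: 1.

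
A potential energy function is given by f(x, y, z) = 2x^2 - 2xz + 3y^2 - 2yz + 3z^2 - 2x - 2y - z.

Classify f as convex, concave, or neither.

convex

f is quadratic, so its Hessian is the constant matrix H = [[4, 0, -2], [0, 6, -2], [-2, -2, 6]].
Leading principal minors: 4, 24, 104.
All positive ⇒ H ≻ 0 ⇒ convex.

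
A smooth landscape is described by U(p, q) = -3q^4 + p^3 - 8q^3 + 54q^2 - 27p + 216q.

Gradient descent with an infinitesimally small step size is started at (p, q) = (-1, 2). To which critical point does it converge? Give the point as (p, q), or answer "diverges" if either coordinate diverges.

U is separable, so gradient descent decouples: p follows -∂U/∂p, q follows -∂U/∂q.
∂U/∂p = 3(p - 3)(p + 3); at p=-1 this is -24, so p increases.
∂U/∂q = -12(q - 3)(q + 2)(q + 3); at q=2 this is 240, so q decreases.
p converges to its nearest critical value 3 (a local min of the p-part); q converges to -2. The iterate converges to (3, -2).

(3, -2)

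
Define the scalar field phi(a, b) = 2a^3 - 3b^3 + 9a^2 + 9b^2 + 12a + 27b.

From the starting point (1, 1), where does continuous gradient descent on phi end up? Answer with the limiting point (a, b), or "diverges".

phi is separable, so gradient descent decouples: a follows -∂phi/∂a, b follows -∂phi/∂b.
∂phi/∂a = 6(a + 1)(a + 2); at a=1 this is 36, so a decreases.
∂phi/∂b = -9(b - 3)(b + 1); at b=1 this is 36, so b decreases.
a converges to its nearest critical value -1 (a local min of the a-part); b converges to -1. The iterate converges to (-1, -1).

(-1, -1)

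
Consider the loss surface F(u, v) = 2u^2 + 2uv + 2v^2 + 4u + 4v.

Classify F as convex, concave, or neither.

F is quadratic, so its Hessian is the constant matrix H = [[4, 2], [2, 4]].
det(H) = 12, tr(H) = 8.
det(H) > 0 and tr(H) > 0, so H is positive definite everywhere: convex.

convex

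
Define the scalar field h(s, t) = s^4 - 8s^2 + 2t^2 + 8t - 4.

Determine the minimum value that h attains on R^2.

h(s,t) separates as P(s) + Q(t) − 4, so its minimum is min P + min Q − 4.
P'(s) = 4s(s - 2)(s + 2) vanishes at s ∈ {-2, 0, 2}; Q'(t) = 4(t + 2) vanishes at t ∈ {-2}.
Local minima of P (where P''>0): P(-2)=-16, P(2)=-16. Local minima of Q: Q(-2)=-8.
So the global minimum of h is P(-2) + Q(-2) − 4 = -16 − 8 − 4 = -28, attained at (-2, -2).

-28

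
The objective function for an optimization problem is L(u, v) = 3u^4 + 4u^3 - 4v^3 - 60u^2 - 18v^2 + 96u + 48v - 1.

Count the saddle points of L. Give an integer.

L separates as a function of u plus a function of v, so ∇L=0 decouples.
∂L/∂u = 12(u - 2)(u - 1)(u + 4) = 0 at u ∈ {-4, 1, 2}; ∂L/∂v = -12(v - 1)(v + 4) = 0 at v ∈ {-4, 1}.
The Hessian is diagonal: diag(L_uu, L_vv). Second derivatives: L_uu(-4)=360, L_uu(1)=-60, L_uu(2)=72; L_vv(-4)=60, L_vv(1)=-60.
Saddle points occur where the two diagonal entries have opposite signs: (-4, 1), (1, -4), (2, 1). Count: 3.

3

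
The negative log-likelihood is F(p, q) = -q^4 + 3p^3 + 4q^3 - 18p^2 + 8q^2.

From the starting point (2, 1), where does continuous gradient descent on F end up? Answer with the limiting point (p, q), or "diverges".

F is separable, so gradient descent decouples: p follows -∂F/∂p, q follows -∂F/∂q.
∂F/∂p = 9p(p - 4); at p=2 this is -36, so p increases.
∂F/∂q = -4q(q - 4)(q + 1); at q=1 this is 24, so q decreases.
p converges to its nearest critical value 4 (a local min of the p-part); q converges to 0. The iterate converges to (4, 0).

(4, 0)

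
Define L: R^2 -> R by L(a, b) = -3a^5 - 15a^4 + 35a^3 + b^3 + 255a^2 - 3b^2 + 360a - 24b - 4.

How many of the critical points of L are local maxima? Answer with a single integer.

L separates as a function of a plus a function of b, so ∇L=0 decouples.
∂L/∂a = -15(a - 3)(a + 1)(a + 2)(a + 4) = 0 at a ∈ {-4, -2, -1, 3}; ∂L/∂b = 3(b - 4)(b + 2) = 0 at b ∈ {-2, 4}.
The Hessian is diagonal: diag(L_aa, L_bb). Second derivatives: L_aa(-4)=630, L_aa(-2)=-150, L_aa(-1)=180, L_aa(3)=-2100; L_bb(-2)=-18, L_bb(4)=18.
Local maxima occur where both diagonal entries negative: (-2, -2), (3, -2). Count: 2.

2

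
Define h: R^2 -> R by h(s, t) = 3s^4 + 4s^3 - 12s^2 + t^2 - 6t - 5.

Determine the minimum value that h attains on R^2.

-46

h(s,t) separates as P(s) + Q(t) − 5, so its minimum is min P + min Q − 5.
P'(s) = 12s(s - 1)(s + 2) vanishes at s ∈ {-2, 0, 1}; Q'(t) = 2(t - 3) vanishes at t ∈ {3}.
Local minima of P (where P''>0): P(-2)=-32, P(1)=-5. Local minima of Q: Q(3)=-9.
So the global minimum of h is P(-2) + Q(3) − 5 = -32 − 9 − 5 = -46, attained at (-2, 3).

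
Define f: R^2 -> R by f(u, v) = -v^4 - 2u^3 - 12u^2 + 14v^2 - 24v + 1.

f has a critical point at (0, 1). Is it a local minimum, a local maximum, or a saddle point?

saddle point

The mixed partial ∂²f/∂u∂v is 0, so the Hessian at any point is diag(f_uu, f_vv) = diag(-12(u + 2), 4(-3v^2 + 7)).
At (0, 1): H = diag(-24, 16).
The eigenvalues have opposite signs, so H is indefinite: a saddle point.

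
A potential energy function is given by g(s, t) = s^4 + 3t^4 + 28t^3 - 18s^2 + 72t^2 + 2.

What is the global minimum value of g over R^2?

-79

g(s,t) separates as P(s) + Q(t) + 2, so its minimum is min P + min Q + 2.
P'(s) = 4s(s - 3)(s + 3) vanishes at s ∈ {-3, 0, 3}; Q'(t) = 12t(t + 3)(t + 4) vanishes at t ∈ {-4, -3, 0}.
Local minima of P (where P''>0): P(-3)=-81, P(3)=-81. Local minima of Q: Q(-4)=128, Q(0)=0.
So the global minimum of g is P(-3) + Q(0) + 2 = -81 + 0 + 2 = -79, attained at (-3, 0).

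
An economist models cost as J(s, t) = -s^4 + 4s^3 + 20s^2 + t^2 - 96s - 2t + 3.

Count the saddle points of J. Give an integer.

J separates as a function of s plus a function of t, so ∇J=0 decouples.
∂J/∂s = -4(s - 4)(s - 2)(s + 3) = 0 at s ∈ {-3, 2, 4}; ∂J/∂t = 2(t - 1) = 0 at t ∈ {1}.
The Hessian is diagonal: diag(J_ss, J_tt). Second derivatives: J_ss(-3)=-140, J_ss(2)=40, J_ss(4)=-56; J_tt(1)=2.
Saddle points occur where the two diagonal entries have opposite signs: (-3, 1), (4, 1). Count: 2.

2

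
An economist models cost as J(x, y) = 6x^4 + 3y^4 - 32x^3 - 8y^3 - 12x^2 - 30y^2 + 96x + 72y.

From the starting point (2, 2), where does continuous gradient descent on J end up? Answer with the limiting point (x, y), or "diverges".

(4, 3)

J is separable, so gradient descent decouples: x follows -∂J/∂x, y follows -∂J/∂y.
∂J/∂x = 24(x - 4)(x - 1)(x + 1); at x=2 this is -144, so x increases.
∂J/∂y = 12(y - 3)(y - 1)(y + 2); at y=2 this is -48, so y increases.
x converges to its nearest critical value 4 (a local min of the x-part); y converges to 3. The iterate converges to (4, 3).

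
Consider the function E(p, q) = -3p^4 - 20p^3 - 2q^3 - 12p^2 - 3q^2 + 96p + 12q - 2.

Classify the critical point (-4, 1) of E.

local maximum

The mixed partial ∂²E/∂p∂q is 0, so the Hessian at any point is diag(E_pp, E_qq) = diag(-12(3p^2 + 10p + 2), -6(2q + 1)).
At (-4, 1): H = diag(-120, -18).
Both eigenvalues are negative, so H is negative definite: a local maximum.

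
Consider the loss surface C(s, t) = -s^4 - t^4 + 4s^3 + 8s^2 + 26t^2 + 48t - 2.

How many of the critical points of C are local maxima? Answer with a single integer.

4

C separates as a function of s plus a function of t, so ∇C=0 decouples.
∂C/∂s = -4s(s - 4)(s + 1) = 0 at s ∈ {-1, 0, 4}; ∂C/∂t = -4(t - 4)(t + 1)(t + 3) = 0 at t ∈ {-3, -1, 4}.
The Hessian is diagonal: diag(C_ss, C_tt). Second derivatives: C_ss(-1)=-20, C_ss(0)=16, C_ss(4)=-80; C_tt(-3)=-56, C_tt(-1)=40, C_tt(4)=-140.
Local maxima occur where both diagonal entries negative: (-1, -3), (-1, 4), (4, -3), (4, 4). Count: 4.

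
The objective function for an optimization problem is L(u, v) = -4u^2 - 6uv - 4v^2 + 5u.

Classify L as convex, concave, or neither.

L is quadratic, so its Hessian is the constant matrix H = [[-8, -6], [-6, -8]].
det(H) = 28, tr(H) = -16.
det(H) > 0 and tr(H) < 0, so H is negative definite everywhere: concave.

concave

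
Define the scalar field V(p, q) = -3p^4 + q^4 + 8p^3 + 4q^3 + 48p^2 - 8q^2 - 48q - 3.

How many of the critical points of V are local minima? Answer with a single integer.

2

V separates as a function of p plus a function of q, so ∇V=0 decouples.
∂V/∂p = -12p(p - 4)(p + 2) = 0 at p ∈ {-2, 0, 4}; ∂V/∂q = 4(q - 2)(q + 2)(q + 3) = 0 at q ∈ {-3, -2, 2}.
The Hessian is diagonal: diag(V_pp, V_qq). Second derivatives: V_pp(-2)=-144, V_pp(0)=96, V_pp(4)=-288; V_qq(-3)=20, V_qq(-2)=-16, V_qq(2)=80.
Local minima occur where both diagonal entries positive: (0, -3), (0, 2). Count: 2.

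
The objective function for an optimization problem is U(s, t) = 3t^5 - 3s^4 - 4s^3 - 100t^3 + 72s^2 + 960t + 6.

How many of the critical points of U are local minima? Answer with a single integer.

2

U separates as a function of s plus a function of t, so ∇U=0 decouples.
∂U/∂s = -12s(s - 3)(s + 4) = 0 at s ∈ {-4, 0, 3}; ∂U/∂t = 15(t - 4)(t - 2)(t + 2)(t + 4) = 0 at t ∈ {-4, -2, 2, 4}.
The Hessian is diagonal: diag(U_ss, U_tt). Second derivatives: U_ss(-4)=-336, U_ss(0)=144, U_ss(3)=-252; U_tt(-4)=-1440, U_tt(-2)=720, U_tt(2)=-720, U_tt(4)=1440.
Local minima occur where both diagonal entries positive: (0, -2), (0, 4). Count: 2.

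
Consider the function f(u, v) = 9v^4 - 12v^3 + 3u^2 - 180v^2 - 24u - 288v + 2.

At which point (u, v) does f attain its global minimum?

f(u,v) separates as P(u) + Q(v) + 2, so its minimum is min P + min Q + 2.
P'(u) = 6u - 24 vanishes at u ∈ {4}; Q'(v) = 36(v - 4)(v + 1)(v + 2) vanishes at v ∈ {-2, -1, 4}.
Local minima of P (where P''>0): P(4)=-48. Local minima of Q: Q(-2)=96, Q(4)=-2496.
So the global minimum of f is P(4) + Q(4) + 2 = -48 − 2496 + 2 = -2542, attained at (4, 4).

(4, 4)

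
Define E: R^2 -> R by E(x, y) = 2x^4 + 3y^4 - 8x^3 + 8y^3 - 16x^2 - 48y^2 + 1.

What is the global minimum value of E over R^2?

-767

E(x,y) separates as P(x) + Q(y) + 1, so its minimum is min P + min Q + 1.
P'(x) = 8x(x - 4)(x + 1) vanishes at x ∈ {-1, 0, 4}; Q'(y) = 12y(y - 2)(y + 4) vanishes at y ∈ {-4, 0, 2}.
Local minima of P (where P''>0): P(-1)=-6, P(4)=-256. Local minima of Q: Q(-4)=-512, Q(2)=-80.
So the global minimum of E is P(4) + Q(-4) + 1 = -256 − 512 + 1 = -767, attained at (4, -4).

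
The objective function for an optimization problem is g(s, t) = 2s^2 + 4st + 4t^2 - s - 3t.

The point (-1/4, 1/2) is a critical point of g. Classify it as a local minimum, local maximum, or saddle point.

local minimum

The Hessian of g is constant: H = [[4, 4], [4, 8]].
det(H) = 4·8 − 4² = 16.
det(H) > 0 and tr(H) = 12 > 0, so H is positive definite and the point is a local minimum.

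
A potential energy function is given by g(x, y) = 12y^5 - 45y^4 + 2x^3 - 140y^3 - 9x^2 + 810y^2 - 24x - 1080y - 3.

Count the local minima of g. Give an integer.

g separates as a function of x plus a function of y, so ∇g=0 decouples.
∂g/∂x = 6(x - 4)(x + 1) = 0 at x ∈ {-1, 4}; ∂g/∂y = 60(y - 3)(y - 2)(y - 1)(y + 3) = 0 at y ∈ {-3, 1, 2, 3}.
The Hessian is diagonal: diag(g_xx, g_yy). Second derivatives: g_xx(-1)=-30, g_xx(4)=30; g_yy(-3)=-7200, g_yy(1)=480, g_yy(2)=-300, g_yy(3)=720.
Local minima occur where both diagonal entries positive: (4, 1), (4, 3). Count: 2.

2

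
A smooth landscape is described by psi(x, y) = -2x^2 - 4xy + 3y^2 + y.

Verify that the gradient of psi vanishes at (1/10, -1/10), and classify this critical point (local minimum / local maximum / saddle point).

∇psi = (-4x - 4y, -4x + 6y + 1); substituting (1/10, -1/10) gives ∇psi = (0, 0), so (1/10, -1/10) is indeed a critical point.
The Hessian of psi is constant: H = [[-4, -4], [-4, 6]].
det(H) = (-4)·6 − (-4)² = -40.
Since det(H) < 0, H is indefinite and the critical point is a saddle point.

saddle point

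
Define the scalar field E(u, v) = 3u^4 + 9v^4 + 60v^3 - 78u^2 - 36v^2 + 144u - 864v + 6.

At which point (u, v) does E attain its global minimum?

(-4, 2)

E(u,v) separates as P(u) + Q(v) + 6, so its minimum is min P + min Q + 6.
P'(u) = 12(u - 3)(u - 1)(u + 4) vanishes at u ∈ {-4, 1, 3}; Q'(v) = 36(v - 2)(v + 3)(v + 4) vanishes at v ∈ {-4, -3, 2}.
Local minima of P (where P''>0): P(-4)=-1056, P(3)=-27. Local minima of Q: Q(-4)=1344, Q(2)=-1248.
So the global minimum of E is P(-4) + Q(2) + 6 = -1056 − 1248 + 6 = -2298, attained at (-4, 2).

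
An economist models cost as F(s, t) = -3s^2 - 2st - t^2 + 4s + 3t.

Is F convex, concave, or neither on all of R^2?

concave

F is quadratic, so its Hessian is the constant matrix H = [[-6, -2], [-2, -2]].
det(H) = 8, tr(H) = -8.
det(H) > 0 and tr(H) < 0, so H is negative definite everywhere: concave.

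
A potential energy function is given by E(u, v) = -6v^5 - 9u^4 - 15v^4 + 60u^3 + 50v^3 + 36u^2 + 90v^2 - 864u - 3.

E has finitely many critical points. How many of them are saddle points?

6

E separates as a function of u plus a function of v, so ∇E=0 decouples.
∂E/∂u = -36(u - 4)(u - 3)(u + 2) = 0 at u ∈ {-2, 3, 4}; ∂E/∂v = -30v(v - 2)(v + 1)(v + 3) = 0 at v ∈ {-3, -1, 0, 2}.
The Hessian is diagonal: diag(E_uu, E_vv). Second derivatives: E_uu(-2)=-1080, E_uu(3)=180, E_uu(4)=-216; E_vv(-3)=900, E_vv(-1)=-180, E_vv(0)=180, E_vv(2)=-900.
Saddle points occur where the two diagonal entries have opposite signs: (-2, -3), (-2, 0), (3, -1), (3, 2), (4, -3), (4, 0). Count: 6.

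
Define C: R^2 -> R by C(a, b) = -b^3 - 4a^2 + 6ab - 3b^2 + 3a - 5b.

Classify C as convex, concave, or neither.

The term -b^3 is cubic, so the Hessian is not constant.
∂²C/∂b² = -6b - 6, which takes both signs as b varies (negative for sufficiently large b). A diagonal entry of the Hessian changing sign means the Hessian is neither positive- nor negative-semidefinite on all of R^2.

neither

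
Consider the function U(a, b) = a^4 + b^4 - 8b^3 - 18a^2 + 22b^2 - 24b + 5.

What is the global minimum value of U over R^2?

U(a,b) separates as P(a) + Q(b) + 5, so its minimum is min P + min Q + 5.
P'(a) = 4a(a - 3)(a + 3) vanishes at a ∈ {-3, 0, 3}; Q'(b) = 4(b - 3)(b - 2)(b - 1) vanishes at b ∈ {1, 2, 3}.
Local minima of P (where P''>0): P(-3)=-81, P(3)=-81. Local minima of Q: Q(1)=-9, Q(3)=-9.
So the global minimum of U is P(-3) + Q(1) + 5 = -81 − 9 + 5 = -85, attained at (-3, 1).

-85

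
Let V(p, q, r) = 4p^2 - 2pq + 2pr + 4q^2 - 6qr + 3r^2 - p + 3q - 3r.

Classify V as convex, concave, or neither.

V is quadratic, so its Hessian is the constant matrix H = [[8, -2, 2], [-2, 8, -6], [2, -6, 6]].
Leading principal minors: 8, 60, 88.
All positive ⇒ H ≻ 0 ⇒ convex.

convex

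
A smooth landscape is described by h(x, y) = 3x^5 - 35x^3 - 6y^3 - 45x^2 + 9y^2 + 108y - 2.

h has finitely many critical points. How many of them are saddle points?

4

h separates as a function of x plus a function of y, so ∇h=0 decouples.
∂h/∂x = 15x(x - 3)(x + 1)(x + 2) = 0 at x ∈ {-2, -1, 0, 3}; ∂h/∂y = -18(y - 3)(y + 2) = 0 at y ∈ {-2, 3}.
The Hessian is diagonal: diag(h_xx, h_yy). Second derivatives: h_xx(-2)=-150, h_xx(-1)=60, h_xx(0)=-90, h_xx(3)=900; h_yy(-2)=90, h_yy(3)=-90.
Saddle points occur where the two diagonal entries have opposite signs: (-2, -2), (-1, 3), (0, -2), (3, 3). Count: 4.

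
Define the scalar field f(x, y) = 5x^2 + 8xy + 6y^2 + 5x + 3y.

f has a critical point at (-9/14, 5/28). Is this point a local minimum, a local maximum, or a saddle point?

local minimum

The Hessian of f is constant: H = [[10, 8], [8, 12]].
det(H) = 10·12 − 8² = 56.
det(H) > 0 and tr(H) = 22 > 0, so H is positive definite and the point is a local minimum.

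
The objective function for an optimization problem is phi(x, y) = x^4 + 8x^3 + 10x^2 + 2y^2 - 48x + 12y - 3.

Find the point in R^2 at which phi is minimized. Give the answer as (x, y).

(1, -3)

phi(x,y) separates as P(x) + Q(y) − 3, so its minimum is min P + min Q − 3.
P'(x) = 4(x - 1)(x + 3)(x + 4) vanishes at x ∈ {-4, -3, 1}; Q'(y) = 4y + 12 vanishes at y ∈ {-3}.
Local minima of P (where P''>0): P(-4)=96, P(1)=-29. Local minima of Q: Q(-3)=-18.
So the global minimum of phi is P(1) + Q(-3) − 3 = -29 − 18 − 3 = -50, attained at (1, -3).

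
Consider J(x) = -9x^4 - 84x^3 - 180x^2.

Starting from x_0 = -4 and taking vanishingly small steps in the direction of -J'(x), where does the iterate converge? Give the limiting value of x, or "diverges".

-2

J'(x) = -36x(x + 2)(x + 5), so J'(-4) = -288.
Gradient descent moves in the -J' direction, i.e. x is increasing.
The nearest critical point in that direction is x = -2, where J'' = 216 > 0 (a local minimum). The iterate converges there.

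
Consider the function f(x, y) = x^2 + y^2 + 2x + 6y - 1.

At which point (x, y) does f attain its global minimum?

f(x,y) separates as P(x) + Q(y) − 1, so its minimum is min P + min Q − 1.
P'(x) = 2x + 2 vanishes at x ∈ {-1}; Q'(y) = 2y + 6 vanishes at y ∈ {-3}.
Local minima of P (where P''>0): P(-1)=-1. Local minima of Q: Q(-3)=-9.
So the global minimum of f is P(-1) + Q(-3) − 1 = -1 − 9 − 1 = -11, attained at (-1, -3).

(-1, -3)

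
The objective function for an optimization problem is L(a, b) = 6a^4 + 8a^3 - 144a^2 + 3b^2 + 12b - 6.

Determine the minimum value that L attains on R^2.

L(a,b) separates as P(a) + Q(b) − 6, so its minimum is min P + min Q − 6.
P'(a) = 24a(a - 3)(a + 4) vanishes at a ∈ {-4, 0, 3}; Q'(b) = 6b + 12 vanishes at b ∈ {-2}.
Local minima of P (where P''>0): P(-4)=-1280, P(3)=-594. Local minima of Q: Q(-2)=-12.
So the global minimum of L is P(-4) + Q(-2) − 6 = -1280 − 12 − 6 = -1298, attained at (-4, -2).

-1298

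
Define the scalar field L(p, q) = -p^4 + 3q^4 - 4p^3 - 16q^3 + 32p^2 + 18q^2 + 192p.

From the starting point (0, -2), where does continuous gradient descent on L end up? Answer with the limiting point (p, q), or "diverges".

(-3, 0)

L is separable, so gradient descent decouples: p follows -∂L/∂p, q follows -∂L/∂q.
∂L/∂p = -4(p - 4)(p + 3)(p + 4); at p=0 this is 192, so p decreases.
∂L/∂q = 12q(q - 3)(q - 1); at q=-2 this is -360, so q increases.
p converges to its nearest critical value -3 (a local min of the p-part); q converges to 0. The iterate converges to (-3, 0).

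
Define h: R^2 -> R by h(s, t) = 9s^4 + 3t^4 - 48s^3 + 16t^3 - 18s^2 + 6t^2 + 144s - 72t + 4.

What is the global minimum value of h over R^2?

h(s,t) separates as P(s) + Q(t) + 4, so its minimum is min P + min Q + 4.
P'(s) = 36(s - 4)(s - 1)(s + 1) vanishes at s ∈ {-1, 1, 4}; Q'(t) = 12(t - 1)(t + 2)(t + 3) vanishes at t ∈ {-3, -2, 1}.
Local minima of P (where P''>0): P(-1)=-105, P(4)=-480. Local minima of Q: Q(-3)=81, Q(1)=-47.
So the global minimum of h is P(4) + Q(1) + 4 = -480 − 47 + 4 = -523, attained at (4, 1).

-523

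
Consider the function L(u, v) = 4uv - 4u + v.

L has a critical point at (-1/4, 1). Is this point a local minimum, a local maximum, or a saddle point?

saddle point

The Hessian of L is constant: H = [[0, 4], [4, 0]].
det(H) = 0·0 − 4² = -16.
Since det(H) < 0, H is indefinite and the critical point is a saddle point.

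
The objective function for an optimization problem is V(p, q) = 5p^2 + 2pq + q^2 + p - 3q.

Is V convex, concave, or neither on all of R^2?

V is quadratic, so its Hessian is the constant matrix H = [[10, 2], [2, 2]].
det(H) = 16, tr(H) = 12.
det(H) > 0 and tr(H) > 0, so H is positive definite everywhere: convex.

convex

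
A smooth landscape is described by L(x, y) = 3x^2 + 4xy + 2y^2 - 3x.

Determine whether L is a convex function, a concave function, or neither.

L is quadratic, so its Hessian is the constant matrix H = [[6, 4], [4, 4]].
det(H) = 8, tr(H) = 10.
det(H) > 0 and tr(H) > 0, so H is positive definite everywhere: convex.

convex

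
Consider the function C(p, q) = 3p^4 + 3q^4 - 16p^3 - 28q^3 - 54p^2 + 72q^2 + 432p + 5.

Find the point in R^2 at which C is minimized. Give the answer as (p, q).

(-3, 0)

C(p,q) separates as A(p) + B(q) + 5, so its minimum is min A + min B + 5.
A'(p) = 12(p - 4)(p - 3)(p + 3) vanishes at p ∈ {-3, 3, 4}; B'(q) = 12q(q - 4)(q - 3) vanishes at q ∈ {0, 3, 4}.
Local minima of A (where A''>0): A(-3)=-1107, A(4)=608. Local minima of B: B(0)=0, B(4)=128.
So the global minimum of C is A(-3) + B(0) + 5 = -1107 + 0 + 5 = -1102, attained at (-3, 0).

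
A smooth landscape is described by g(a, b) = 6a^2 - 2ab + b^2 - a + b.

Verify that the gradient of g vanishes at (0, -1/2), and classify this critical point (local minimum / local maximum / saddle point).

local minimum

∇g = (12a - 2b - 1, -2a + 2b + 1); substituting (0, -1/2) gives ∇g = (0, 0), so (0, -1/2) is indeed a critical point.
The Hessian of g is constant: H = [[12, -2], [-2, 2]].
det(H) = 12·2 − (-2)² = 20.
det(H) > 0 and tr(H) = 14 > 0, so H is positive definite and the point is a local minimum.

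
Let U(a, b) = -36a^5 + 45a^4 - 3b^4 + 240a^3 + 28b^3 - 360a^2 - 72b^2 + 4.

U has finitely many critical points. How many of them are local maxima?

4

U separates as a function of a plus a function of b, so ∇U=0 decouples.
∂U/∂a = -180a(a - 2)(a - 1)(a + 2) = 0 at a ∈ {-2, 0, 1, 2}; ∂U/∂b = -12b(b - 4)(b - 3) = 0 at b ∈ {0, 3, 4}.
The Hessian is diagonal: diag(U_aa, U_bb). Second derivatives: U_aa(-2)=4320, U_aa(0)=-720, U_aa(1)=540, U_aa(2)=-1440; U_bb(0)=-144, U_bb(3)=36, U_bb(4)=-48.
Local maxima occur where both diagonal entries negative: (0, 0), (0, 4), (2, 0), (2, 4). Count: 4.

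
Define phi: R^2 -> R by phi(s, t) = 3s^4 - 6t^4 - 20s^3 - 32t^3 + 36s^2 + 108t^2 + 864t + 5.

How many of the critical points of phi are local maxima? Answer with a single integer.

2

phi separates as a function of s plus a function of t, so ∇phi=0 decouples.
∂phi/∂s = 12s(s - 3)(s - 2) = 0 at s ∈ {0, 2, 3}; ∂phi/∂t = -24(t - 3)(t + 3)(t + 4) = 0 at t ∈ {-4, -3, 3}.
The Hessian is diagonal: diag(phi_ss, phi_tt). Second derivatives: phi_ss(0)=72, phi_ss(2)=-24, phi_ss(3)=36; phi_tt(-4)=-168, phi_tt(-3)=144, phi_tt(3)=-1008.
Local maxima occur where both diagonal entries negative: (2, -4), (2, 3). Count: 2.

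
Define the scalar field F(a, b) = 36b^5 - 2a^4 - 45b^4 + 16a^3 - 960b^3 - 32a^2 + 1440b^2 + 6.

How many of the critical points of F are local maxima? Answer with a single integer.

F separates as a function of a plus a function of b, so ∇F=0 decouples.
∂F/∂a = -8a(a - 4)(a - 2) = 0 at a ∈ {0, 2, 4}; ∂F/∂b = 180b(b - 4)(b - 1)(b + 4) = 0 at b ∈ {-4, 0, 1, 4}.
The Hessian is diagonal: diag(F_aa, F_bb). Second derivatives: F_aa(0)=-64, F_aa(2)=32, F_aa(4)=-64; F_bb(-4)=-28800, F_bb(0)=2880, F_bb(1)=-2700, F_bb(4)=17280.
Local maxima occur where both diagonal entries negative: (0, -4), (0, 1), (4, -4), (4, 1). Count: 4.

4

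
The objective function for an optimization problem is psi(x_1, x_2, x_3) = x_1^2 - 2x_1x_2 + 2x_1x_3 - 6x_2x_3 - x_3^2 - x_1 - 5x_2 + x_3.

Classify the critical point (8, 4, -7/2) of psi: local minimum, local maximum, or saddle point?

The Hessian is constant: H = [[2, -2, 2], [-2, 0, -6], [2, -6, -2]].
Leading principal minors: Δ₁ = 2, Δ₂ = -4, Δ₃ = -16.
The minors fit neither the all-positive nor the alternating-sign pattern, so H is indefinite: a saddle point.

saddle point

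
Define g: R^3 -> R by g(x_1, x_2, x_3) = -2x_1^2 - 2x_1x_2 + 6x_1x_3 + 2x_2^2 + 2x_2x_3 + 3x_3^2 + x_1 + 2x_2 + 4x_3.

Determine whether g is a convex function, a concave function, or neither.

neither

g is quadratic, so its Hessian is the constant matrix H = [[-4, -2, 6], [-2, 4, 2], [6, 2, 6]].
Leading principal minors: -4, -20, -296.
Neither pattern holds ⇒ H is indefinite ⇒ neither convex nor concave.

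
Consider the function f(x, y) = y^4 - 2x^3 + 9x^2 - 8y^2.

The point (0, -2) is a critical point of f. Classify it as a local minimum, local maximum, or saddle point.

local minimum

The mixed partial ∂²f/∂x∂y is 0, so the Hessian at any point is diag(f_xx, f_yy) = diag(6(-2x + 3), 4(3y^2 - 4)).
At (0, -2): H = diag(18, 32).
Both eigenvalues are positive, so H is positive definite: a local minimum.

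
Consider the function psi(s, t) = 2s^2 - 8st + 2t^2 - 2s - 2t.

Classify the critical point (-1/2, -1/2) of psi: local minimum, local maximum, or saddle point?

saddle point

The Hessian of psi is constant: H = [[4, -8], [-8, 4]].
det(H) = 4·4 − (-8)² = -48.
Since det(H) < 0, H is indefinite and the critical point is a saddle point.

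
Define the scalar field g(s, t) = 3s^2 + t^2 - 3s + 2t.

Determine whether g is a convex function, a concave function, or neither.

g is quadratic, so its Hessian is the constant matrix H = [[6, 0], [0, 2]].
det(H) = 12, tr(H) = 8.
det(H) > 0 and tr(H) > 0, so H is positive definite everywhere: convex.

convex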